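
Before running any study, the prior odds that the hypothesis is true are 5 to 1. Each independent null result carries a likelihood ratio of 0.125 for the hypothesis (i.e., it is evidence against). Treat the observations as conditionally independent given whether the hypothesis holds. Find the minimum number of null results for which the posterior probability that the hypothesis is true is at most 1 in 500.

Prior odds = 5.
Likelihood ratio per null result = 0.125.
Target odds: 0.002 ÷ 0.998 = 1/499.
Need 5 × 0.125ⁿ ≤ 1/499, i.e. 0.125ⁿ ≤ 1/2495.
0.125³ = 0.001953125 is still above 1/2495 but 0.125⁴ = 1/4096 is at or below it, so n = 4.

4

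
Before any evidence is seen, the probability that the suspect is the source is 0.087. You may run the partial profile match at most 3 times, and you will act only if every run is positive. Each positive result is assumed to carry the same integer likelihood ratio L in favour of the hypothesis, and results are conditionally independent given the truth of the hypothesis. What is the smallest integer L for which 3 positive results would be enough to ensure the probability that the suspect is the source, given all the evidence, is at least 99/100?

11

Prior odds = 0.087/0.913 = 87/913.
Target odds = 0.99/0.01 = 99.
Need L³ ≥ 99 ÷ (87/913) = 30129/29.
10³ = 1000 < 30129/29 ≤ 1331 = 11³, so L = 11.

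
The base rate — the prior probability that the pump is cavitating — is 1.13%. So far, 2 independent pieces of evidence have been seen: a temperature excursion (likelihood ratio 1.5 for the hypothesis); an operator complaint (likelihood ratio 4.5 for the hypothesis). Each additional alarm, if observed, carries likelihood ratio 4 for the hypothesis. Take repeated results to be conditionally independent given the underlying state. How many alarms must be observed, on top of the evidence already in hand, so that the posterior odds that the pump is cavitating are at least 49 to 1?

Prior odds = 0.0113/0.9887 = 113/9887.
Combined Bayes factor of the evidence already in hand = 1.5 × 4.5 = 6.75.
Odds after that evidence = (113/9887) × 6.75 = 3051/39548.
Target odds = 49.
Need 4ⁿ ≥ 49 ÷ (3051/39548) = 1937852/3051.
4⁴ = 256 falls short of 1937852/3051 but 4⁵ = 1024 reaches it, so n = 5.

5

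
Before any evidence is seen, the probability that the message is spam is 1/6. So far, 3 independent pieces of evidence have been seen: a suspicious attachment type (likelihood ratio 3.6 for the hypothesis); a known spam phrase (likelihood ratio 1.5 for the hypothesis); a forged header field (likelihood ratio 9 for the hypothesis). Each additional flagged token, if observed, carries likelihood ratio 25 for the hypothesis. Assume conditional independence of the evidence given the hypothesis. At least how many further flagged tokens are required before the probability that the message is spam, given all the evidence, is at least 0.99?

Prior odds = (1/6)/(5/6) = 0.2.
Combined Bayes factor of the evidence already in hand = 3.6 × 1.5 × 9 = 48.6.
Odds after that evidence = 0.2 × 48.6 = 9.72.
Target odds = 0.99/0.01 = 99.
Need 25ⁿ ≥ 99 ÷ 9.72 = 275/27.
25¹ = 25, which meets the required 275/27; so n = 1.

1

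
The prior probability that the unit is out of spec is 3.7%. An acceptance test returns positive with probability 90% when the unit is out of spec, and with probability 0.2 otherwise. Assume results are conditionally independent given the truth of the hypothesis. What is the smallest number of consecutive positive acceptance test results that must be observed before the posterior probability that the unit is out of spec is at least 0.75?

3

Prior odds: 0.037 ÷ 0.963 = 37/963.
Likelihood ratio of a positive result = 0.9/0.2 = 4.5.
Target posterior odds = 0.75/0.25 = 3.
Require 4.5ⁿ ≥ 3 ÷ (37/963) = 2889/37.
4.5² = 20.25 falls short of 2889/37 but 4.5³ = 91.125 reaches it, so n = 3.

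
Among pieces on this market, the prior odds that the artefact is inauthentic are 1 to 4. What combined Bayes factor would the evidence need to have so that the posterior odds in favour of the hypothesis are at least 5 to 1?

20

Prior odds = 0.25.
Target odds = 5.
Required Bayes factor = 5 ÷ 0.25 = 20.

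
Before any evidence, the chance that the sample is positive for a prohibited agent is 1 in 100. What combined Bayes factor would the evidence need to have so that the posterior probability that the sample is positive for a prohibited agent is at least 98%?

4851

Prior odds = 0.01/0.99 = 1/99.
Target odds = 0.98/0.02 = 49.
Required Bayes factor = 49 ÷ (1/99) = 4851.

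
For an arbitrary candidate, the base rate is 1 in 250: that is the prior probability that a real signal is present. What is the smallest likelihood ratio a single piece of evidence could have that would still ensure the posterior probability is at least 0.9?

2241

Prior odds = 0.004/0.996 = 1/249.
Target odds = 0.9/0.1 = 9.
Required Bayes factor = 9 ÷ (1/249) = 2241.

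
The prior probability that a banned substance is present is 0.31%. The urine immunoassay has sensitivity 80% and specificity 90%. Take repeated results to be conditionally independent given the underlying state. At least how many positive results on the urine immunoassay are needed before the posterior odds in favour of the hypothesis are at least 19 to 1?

Prior odds = 0.0031/0.9969 = 31/9969.
False-positive rate = 1 − 0.9 = 0.1; likelihood ratio of a positive = 0.8/0.1 = 8.
Target odds = 19.
Require 8ⁿ ≥ 19 ÷ (31/9969) = 189411/31.
8⁴ = 4096 falls short of 189411/31 but 8⁵ = 32768 reaches it, so n = 5.

5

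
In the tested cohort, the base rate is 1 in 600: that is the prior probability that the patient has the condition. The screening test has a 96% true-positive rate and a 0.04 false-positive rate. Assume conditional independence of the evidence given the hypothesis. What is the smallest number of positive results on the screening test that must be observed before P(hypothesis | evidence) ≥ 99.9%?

Prior odds: (1/600) ÷ (599/600) = 1/599.
Likelihood ratio of a positive result = 0.96/0.04 = 24.
Target odds: 0.999 ÷ 0.001 = 999.
Require 24ⁿ ≥ 999 ÷ (1/599) = 598401.
24⁴ = 331776 falls short of 598401 but 24⁵ = 7962624 reaches it, so n = 5.

5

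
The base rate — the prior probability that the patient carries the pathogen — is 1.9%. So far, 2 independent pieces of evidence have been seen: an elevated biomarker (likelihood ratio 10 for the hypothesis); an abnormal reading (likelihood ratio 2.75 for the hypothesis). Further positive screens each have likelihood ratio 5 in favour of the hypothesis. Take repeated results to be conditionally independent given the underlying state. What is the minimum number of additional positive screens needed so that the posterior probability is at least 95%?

Prior odds = 0.019/0.981 = 19/981.
Combined Bayes factor of the evidence already in hand = 10 × 2.75 = 27.5.
Odds after that evidence = (19/981) × 27.5 = 1045/1962.
Target odds = 0.95/0.05 = 19.
Need 5ⁿ ≥ 19 ÷ (1045/1962) = 1962/55.
5² = 25 falls short of 1962/55 but 5³ = 125 reaches it, so n = 3.

3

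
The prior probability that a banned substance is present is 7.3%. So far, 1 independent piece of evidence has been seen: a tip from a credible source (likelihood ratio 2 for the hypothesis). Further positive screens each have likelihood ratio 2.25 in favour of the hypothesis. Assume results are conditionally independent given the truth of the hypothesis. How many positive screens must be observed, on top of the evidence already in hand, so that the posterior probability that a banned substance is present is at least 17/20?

Prior odds = 0.073/0.927 = 73/927.
Bayes factor of the evidence already in hand = 2.
Odds after that evidence = (73/927) × 2 = 146/927.
Target odds = 0.85/0.15 = 17/3.
Need 2.25ⁿ ≥ 17/3 ÷ (146/927) = 5253/146.
2.25⁴ = 25.62890625 falls short of 5253/146 but 2.25⁵ = 59049/1024 reaches it, so n = 5.

5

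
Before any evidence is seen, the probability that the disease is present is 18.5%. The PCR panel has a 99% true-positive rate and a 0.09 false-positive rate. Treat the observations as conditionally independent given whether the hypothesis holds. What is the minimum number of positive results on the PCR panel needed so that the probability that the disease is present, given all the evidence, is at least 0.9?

2

Prior odds = 0.185/0.815 = 37/163.
Likelihood ratio of a positive result = 0.99/0.09 = 11.
Target odds: 0.9 ÷ 0.1 = 9.
Require 11ⁿ ≥ 9 ÷ (37/163) = 1467/37.
11¹ = 11 falls short of 1467/37 but 11² = 121 reaches it, so n = 2.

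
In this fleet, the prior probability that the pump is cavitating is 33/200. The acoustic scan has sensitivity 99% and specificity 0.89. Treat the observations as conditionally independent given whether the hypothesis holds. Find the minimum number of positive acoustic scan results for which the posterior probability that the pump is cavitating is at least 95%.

Prior odds: 0.165 ÷ 0.835 = 33/167.
False-positive rate = 1 − 0.89 = 0.11; likelihood ratio of a positive = 0.99/0.11 = 9.
Target odds: 0.95 ÷ 0.05 = 19.
Require 9ⁿ ≥ 19 ÷ (33/167) = 3173/33.
9² = 81 falls short of 3173/33 but 9³ = 729 reaches it, so n = 3.

3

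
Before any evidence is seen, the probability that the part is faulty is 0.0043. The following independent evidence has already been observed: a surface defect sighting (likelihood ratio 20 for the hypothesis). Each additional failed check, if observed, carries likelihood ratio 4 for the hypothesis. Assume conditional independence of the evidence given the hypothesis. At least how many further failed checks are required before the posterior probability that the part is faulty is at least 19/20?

Prior odds = 0.0043/0.9957 = 43/9957.
Bayes factor of the evidence already in hand = 20.
Odds after that evidence = (43/9957) × 20 = 860/9957.
Target odds = 0.95/0.05 = 19.
Need 4ⁿ ≥ 19 ÷ (860/9957) = 189183/860.
4³ = 64 falls short of 189183/860 but 4⁴ = 256 reaches it, so n = 4.

4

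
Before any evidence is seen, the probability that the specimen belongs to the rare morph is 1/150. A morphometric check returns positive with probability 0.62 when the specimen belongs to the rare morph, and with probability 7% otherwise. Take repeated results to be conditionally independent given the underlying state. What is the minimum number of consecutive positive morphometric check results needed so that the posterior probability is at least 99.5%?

5

Prior odds: (1/150) ÷ (149/150) = 1/149.
Likelihood ratio of a positive result = 0.62/0.07 = 62/7.
Target odds: 0.995 ÷ 0.005 = 199.
Require (62/7)ⁿ ≥ 199 ÷ (1/149) = 29651.
(62/7)⁴ = 14776336/2401 falls short of 29651 but (62/7)⁵ = 916132832/16807 reaches it, so n = 5.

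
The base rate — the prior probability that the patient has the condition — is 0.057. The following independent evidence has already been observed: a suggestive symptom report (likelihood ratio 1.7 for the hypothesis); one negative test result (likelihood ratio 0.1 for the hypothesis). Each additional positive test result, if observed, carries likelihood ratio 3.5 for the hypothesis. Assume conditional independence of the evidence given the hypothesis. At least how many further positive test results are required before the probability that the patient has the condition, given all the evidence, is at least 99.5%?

Prior odds = 0.057/0.943 = 57/943.
Combined Bayes factor of the evidence already in hand = 1.7 × 0.1 = 0.17.
Odds after that evidence = (57/943) × 0.17 = 969/94300.
Target odds = 0.995/0.005 = 199.
Need 3.5ⁿ ≥ 199 ÷ (969/94300) = 18765700/969.
3.5⁷ = 823543/128 falls short of 18765700/969 but 3.5⁸ = 5764801/256 reaches it, so n = 8.

8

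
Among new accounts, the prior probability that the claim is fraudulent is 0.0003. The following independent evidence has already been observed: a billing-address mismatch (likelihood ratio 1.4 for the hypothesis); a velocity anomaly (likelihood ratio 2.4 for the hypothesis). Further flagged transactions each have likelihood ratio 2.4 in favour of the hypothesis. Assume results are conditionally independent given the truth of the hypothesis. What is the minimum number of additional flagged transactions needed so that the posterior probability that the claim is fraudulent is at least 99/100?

14

Prior odds = 0.0003/0.9997 = 3/9997.
Combined Bayes factor of the evidence already in hand = 1.4 × 2.4 = 3.36.
Odds after that evidence = (3/9997) × 3.36 = 252/249925.
Target odds = 0.99/0.01 = 99.
Need 2.4ⁿ ≥ 99 ÷ (252/249925) = 2749175/28.
2.4¹³ ≈87648.8 falls short of 2749175/28 but 2.4¹⁴ ≈210357 reaches it, so n = 14.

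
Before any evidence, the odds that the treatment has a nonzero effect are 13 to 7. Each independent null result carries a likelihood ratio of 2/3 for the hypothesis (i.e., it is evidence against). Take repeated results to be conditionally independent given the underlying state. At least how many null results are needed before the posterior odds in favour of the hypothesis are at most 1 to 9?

7

Prior odds = 13/7.
Likelihood ratio per null result = 2/3.
Target odds = 1/9.
Require (2/3)ⁿ ≤ 1/9 ÷ (13/7) = 7/117.
(2/3)⁶ = 64/729 is still above 7/117 but (2/3)⁷ = 128/2187 is at or below it, so n = 7.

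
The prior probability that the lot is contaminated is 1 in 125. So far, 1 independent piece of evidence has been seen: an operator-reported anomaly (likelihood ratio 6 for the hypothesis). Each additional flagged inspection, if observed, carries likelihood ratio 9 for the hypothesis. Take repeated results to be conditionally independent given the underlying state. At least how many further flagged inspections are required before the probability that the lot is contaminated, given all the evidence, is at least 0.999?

5

Prior odds = 0.008/0.992 = 1/124.
Bayes factor of the evidence already in hand = 6.
Odds after that evidence = (1/124) × 6 = 3/62.
Target odds = 0.999/0.001 = 999.
Need 9ⁿ ≥ 999 ÷ (3/62) = 20646.
9⁴ = 6561 falls short of 20646 but 9⁵ = 59049 reaches it, so n = 5.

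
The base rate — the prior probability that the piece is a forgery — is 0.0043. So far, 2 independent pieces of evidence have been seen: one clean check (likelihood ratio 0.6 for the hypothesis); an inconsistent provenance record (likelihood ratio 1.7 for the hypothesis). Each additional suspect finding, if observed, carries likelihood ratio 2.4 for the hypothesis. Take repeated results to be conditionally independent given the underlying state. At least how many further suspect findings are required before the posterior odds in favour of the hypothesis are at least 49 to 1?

11

Prior odds = 0.0043/0.9957 = 43/9957.
Combined Bayes factor of the evidence already in hand = 0.6 × 1.7 = 1.02.
Odds after that evidence = (43/9957) × 1.02 = 731/165950.
Target odds = 49.
Need 2.4ⁿ ≥ 49 ÷ (731/165950) = 8131550/731.
2.4¹⁰ ≈6340.34 falls short of 8131550/731 but 2.4¹¹ ≈15216.8 reaches it, so n = 11.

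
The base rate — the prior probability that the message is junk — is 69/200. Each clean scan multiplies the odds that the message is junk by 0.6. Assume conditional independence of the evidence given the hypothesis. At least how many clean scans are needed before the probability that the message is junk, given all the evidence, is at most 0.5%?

10

Prior odds = 0.345/0.655 = 69/131.
Likelihood ratio per clean scan = 0.6.
Target odds: 0.005 ÷ 0.995 = 1/199.
Need (69/131) × 0.6ⁿ ≤ 1/199, i.e. 0.6ⁿ ≤ 131/13731.
0.6⁹ = 19683/1953125 is still above 131/13731 but 0.6¹⁰ = 59049/9765625 is at or below it, so n = 10.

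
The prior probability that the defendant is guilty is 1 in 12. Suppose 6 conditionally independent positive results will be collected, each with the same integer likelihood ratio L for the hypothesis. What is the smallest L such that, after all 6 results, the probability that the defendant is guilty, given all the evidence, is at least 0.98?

3

Prior odds = (1/12)/(11/12) = 1/11.
Target odds = 0.98/0.02 = 49.
Need L⁶ ≥ 49 ÷ (1/11) = 539.
2⁶ = 64 < 539 ≤ 729 = 3⁶, so L = 3.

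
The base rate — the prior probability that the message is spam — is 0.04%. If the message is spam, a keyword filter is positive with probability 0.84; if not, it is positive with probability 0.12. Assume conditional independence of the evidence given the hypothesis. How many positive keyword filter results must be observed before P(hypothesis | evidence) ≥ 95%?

6

Prior odds: 0.0004 ÷ 0.9996 = 1/2499.
Likelihood ratio of a positive = 0.84/0.12 = 7.
Target posterior odds = 0.95/0.05 = 19.
Need (1/2499) × 7ⁿ ≥ 19, i.e. 7ⁿ ≥ 47481.
7⁵ = 16807 falls short of 47481 but 7⁶ = 117649 reaches it, so n = 6.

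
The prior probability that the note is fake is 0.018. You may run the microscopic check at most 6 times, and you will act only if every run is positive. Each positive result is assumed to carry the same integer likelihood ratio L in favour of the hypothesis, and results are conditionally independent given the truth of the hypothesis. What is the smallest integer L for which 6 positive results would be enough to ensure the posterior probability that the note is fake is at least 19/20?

Prior odds = 0.018/0.982 = 9/491.
Target odds = 0.95/0.05 = 19.
Need L⁶ ≥ 19 ÷ (9/491) = 9329/9.
3⁶ = 729 < 9329/9 ≤ 4096 = 4⁶, so L = 4.

4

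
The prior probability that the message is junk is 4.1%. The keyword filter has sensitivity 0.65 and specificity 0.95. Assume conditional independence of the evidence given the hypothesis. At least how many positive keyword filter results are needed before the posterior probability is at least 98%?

Prior odds: 0.041 ÷ 0.959 = 41/959.
False-positive rate = 1 − 0.95 = 0.05; likelihood ratio of a positive = 0.65/0.05 = 13.
Target odds: 0.98 ÷ 0.02 = 49.
Need (41/959) × 13ⁿ ≥ 49, i.e. 13ⁿ ≥ 46991/41.
13² = 169 falls short of 46991/41 but 13³ = 2197 reaches it, so n = 3.

3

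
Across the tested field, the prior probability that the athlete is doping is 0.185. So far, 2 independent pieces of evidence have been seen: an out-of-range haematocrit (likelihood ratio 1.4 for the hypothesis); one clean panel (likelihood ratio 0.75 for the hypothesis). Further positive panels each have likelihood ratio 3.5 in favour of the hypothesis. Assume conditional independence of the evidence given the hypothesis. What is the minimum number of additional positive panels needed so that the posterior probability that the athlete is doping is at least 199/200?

Prior odds = 0.185/0.815 = 37/163.
Combined Bayes factor of the evidence already in hand = 1.4 × 0.75 = 1.05.
Odds after that evidence = (37/163) × 1.05 = 777/3260.
Target odds = 0.995/0.005 = 199.
Need 3.5ⁿ ≥ 199 ÷ (777/3260) = 648740/777.
3.5⁵ = 525.21875 falls short of 648740/777 but 3.5⁶ = 1838.265625 reaches it, so n = 6.

6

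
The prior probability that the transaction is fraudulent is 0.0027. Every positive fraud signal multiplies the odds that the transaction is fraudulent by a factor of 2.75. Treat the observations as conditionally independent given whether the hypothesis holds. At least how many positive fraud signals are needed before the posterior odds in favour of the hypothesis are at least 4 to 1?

8

Prior odds: 0.0027 ÷ 0.9973 = 27/9973.
Likelihood ratio per positive fraud signal = 2.75.
Target odds = 4.
Need (27/9973) × 2.75ⁿ ≥ 4, i.e. 2.75ⁿ ≥ 39892/27.
2.75⁷ = 19487171/16384 falls short of 39892/27 but 2.75⁸ = 214358881/65536 reaches it, so n = 8.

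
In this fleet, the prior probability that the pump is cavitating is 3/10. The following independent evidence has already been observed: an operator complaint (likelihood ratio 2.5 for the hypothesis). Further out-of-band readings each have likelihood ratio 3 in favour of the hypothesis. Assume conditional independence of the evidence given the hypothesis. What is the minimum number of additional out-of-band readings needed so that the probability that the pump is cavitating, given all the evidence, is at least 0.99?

5

Prior odds = 0.3/0.7 = 3/7.
Bayes factor of the evidence already in hand = 2.5.
Odds after that evidence = (3/7) × 2.5 = 15/14.
Target odds = 0.99/0.01 = 99.
Need 3ⁿ ≥ 99 ÷ (15/14) = 92.4.
3⁴ = 81 falls short of 92.4 but 3⁵ = 243 reaches it, so n = 5.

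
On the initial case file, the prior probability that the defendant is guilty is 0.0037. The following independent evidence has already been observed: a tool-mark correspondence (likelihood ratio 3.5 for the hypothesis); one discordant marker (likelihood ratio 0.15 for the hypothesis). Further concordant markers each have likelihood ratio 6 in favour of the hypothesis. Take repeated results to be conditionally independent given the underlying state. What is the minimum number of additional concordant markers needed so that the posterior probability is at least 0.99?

Prior odds = 0.0037/0.9963 = 37/9963.
Combined Bayes factor of the evidence already in hand = 3.5 × 0.15 = 0.525.
Odds after that evidence = (37/9963) × 0.525 = 259/132840.
Target odds = 0.99/0.01 = 99.
Need 6ⁿ ≥ 99 ÷ (259/132840) = 13151160/259.
6⁶ = 46656 falls short of 13151160/259 but 6⁷ = 279936 reaches it, so n = 7.

7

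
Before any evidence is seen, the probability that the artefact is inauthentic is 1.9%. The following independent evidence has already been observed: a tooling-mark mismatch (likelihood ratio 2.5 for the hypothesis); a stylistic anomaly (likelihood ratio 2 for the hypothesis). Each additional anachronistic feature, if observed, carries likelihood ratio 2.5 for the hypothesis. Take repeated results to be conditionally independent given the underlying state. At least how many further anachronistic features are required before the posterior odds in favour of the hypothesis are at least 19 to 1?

Prior odds = 0.019/0.981 = 19/981.
Combined Bayes factor of the evidence already in hand = 2.5 × 2 = 5.
Odds after that evidence = (19/981) × 5 = 95/981.
Target odds = 19.
Need 2.5ⁿ ≥ 19 ÷ (95/981) = 196.2.
2.5⁵ = 97.65625 falls short of 196.2 but 2.5⁶ = 244.140625 reaches it, so n = 6.

6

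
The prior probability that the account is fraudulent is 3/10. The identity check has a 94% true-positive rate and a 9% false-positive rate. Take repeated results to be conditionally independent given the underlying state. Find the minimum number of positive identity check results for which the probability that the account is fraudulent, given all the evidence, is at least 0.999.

4

Prior odds: 0.3 ÷ 0.7 = 3/7.
Likelihood ratio of a positive result = 0.94/0.09 = 94/9.
Target odds: 0.999 ÷ 0.001 = 999.
Need (3/7) × (94/9)ⁿ ≥ 999, i.e. (94/9)ⁿ ≥ 2331.
(94/9)³ = 830584/729 falls short of 2331 but (94/9)⁴ = 78074896/6561 reaches it, so n = 4.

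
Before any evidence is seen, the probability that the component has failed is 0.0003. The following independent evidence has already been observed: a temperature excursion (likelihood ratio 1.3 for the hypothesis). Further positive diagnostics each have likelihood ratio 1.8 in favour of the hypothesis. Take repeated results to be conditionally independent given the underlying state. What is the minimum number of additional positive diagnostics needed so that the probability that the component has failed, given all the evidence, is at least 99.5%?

Prior odds = 0.0003/0.9997 = 3/9997.
Bayes factor of the evidence already in hand = 1.3.
Odds after that evidence = (3/9997) × 1.3 = 3/7690.
Target odds = 0.995/0.005 = 199.
Need 1.8ⁿ ≥ 199 ÷ (3/7690) = 1530310/3.
1.8²² ≈413043 falls short of 1530310/3 but 1.8²³ ≈743477 reaches it, so n = 23.

23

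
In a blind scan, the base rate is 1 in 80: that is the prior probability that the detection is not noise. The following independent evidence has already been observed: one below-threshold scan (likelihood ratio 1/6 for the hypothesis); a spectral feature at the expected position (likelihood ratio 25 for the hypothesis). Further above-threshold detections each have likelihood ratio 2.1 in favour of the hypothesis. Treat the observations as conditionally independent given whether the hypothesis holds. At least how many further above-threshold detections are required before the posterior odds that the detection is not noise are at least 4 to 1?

6

Prior odds = 0.0125/0.9875 = 1/79.
Combined Bayes factor of the evidence already in hand = (1/6) × 25 = 25/6.
Odds after that evidence = (1/79) × 25/6 = 25/474.
Target odds = 4.
Need 2.1ⁿ ≥ 4 ÷ (25/474) = 75.84.
2.1⁵ = 4084101/100000 falls short of 75.84 but 2.1⁶ = 85766121/1000000 reaches it, so n = 6.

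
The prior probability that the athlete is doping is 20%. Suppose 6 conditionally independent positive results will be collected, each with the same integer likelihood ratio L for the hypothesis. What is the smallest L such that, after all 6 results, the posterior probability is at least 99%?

Prior odds = 0.2/0.8 = 0.25.
Target odds = 0.99/0.01 = 99.
Need L⁶ ≥ 99 ÷ 0.25 = 396.
2⁶ = 64 < 396 ≤ 729 = 3⁶, so L = 3.

3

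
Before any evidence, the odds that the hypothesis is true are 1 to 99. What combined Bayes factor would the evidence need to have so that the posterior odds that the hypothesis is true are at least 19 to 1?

Prior odds = 1/99.
Target odds = 19.
Required Bayes factor = 19 ÷ (1/99) = 1881.

1881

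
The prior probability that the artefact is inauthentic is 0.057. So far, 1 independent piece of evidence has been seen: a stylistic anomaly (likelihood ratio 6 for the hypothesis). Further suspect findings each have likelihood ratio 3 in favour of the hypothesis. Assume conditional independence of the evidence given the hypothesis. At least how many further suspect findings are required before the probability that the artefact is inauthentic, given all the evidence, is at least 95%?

4

Prior odds = 0.057/0.943 = 57/943.
Bayes factor of the evidence already in hand = 6.
Odds after that evidence = (57/943) × 6 = 342/943.
Target odds = 0.95/0.05 = 19.
Need 3ⁿ ≥ 19 ÷ (342/943) = 943/18.
3³ = 27 falls short of 943/18 but 3⁴ = 81 reaches it, so n = 4.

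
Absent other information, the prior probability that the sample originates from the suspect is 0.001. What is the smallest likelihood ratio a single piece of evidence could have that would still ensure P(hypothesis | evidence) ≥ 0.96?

23976

Prior odds = 0.001/0.999 = 1/999.
Target odds = 0.96/0.04 = 24.
Required Bayes factor = 24 ÷ (1/999) = 23976.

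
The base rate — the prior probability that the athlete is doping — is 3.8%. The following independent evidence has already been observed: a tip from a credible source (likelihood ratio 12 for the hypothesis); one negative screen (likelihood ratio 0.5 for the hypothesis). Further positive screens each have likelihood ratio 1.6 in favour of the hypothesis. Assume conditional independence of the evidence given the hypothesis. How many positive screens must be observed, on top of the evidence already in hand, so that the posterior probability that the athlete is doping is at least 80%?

Prior odds = 0.038/0.962 = 19/481.
Combined Bayes factor of the evidence already in hand = 12 × 0.5 = 6.
Odds after that evidence = (19/481) × 6 = 114/481.
Target odds = 0.8/0.2 = 4.
Need 1.6ⁿ ≥ 4 ÷ (114/481) = 962/57.
1.6⁶ = 262144/15625 falls short of 962/57 but 1.6⁷ = 2097152/78125 reaches it, so n = 7.

7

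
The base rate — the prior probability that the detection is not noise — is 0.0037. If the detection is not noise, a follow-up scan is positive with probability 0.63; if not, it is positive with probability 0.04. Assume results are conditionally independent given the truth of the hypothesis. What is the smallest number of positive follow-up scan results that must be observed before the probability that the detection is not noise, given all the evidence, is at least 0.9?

3

Prior odds: 0.0037 ÷ 0.9963 = 37/9963.
Likelihood ratio of a positive = 0.63/0.04 = 15.75.
Target odds: 0.9 ÷ 0.1 = 9.
Require 15.75ⁿ ≥ 9 ÷ (37/9963) = 89667/37.
15.75² = 248.0625 falls short of 89667/37 but 15.75³ = 3906.984375 reaches it, so n = 3.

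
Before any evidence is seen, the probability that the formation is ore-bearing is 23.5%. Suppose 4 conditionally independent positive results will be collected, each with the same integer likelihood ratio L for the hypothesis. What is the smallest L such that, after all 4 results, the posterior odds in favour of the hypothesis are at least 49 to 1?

4

Prior odds = 0.235/0.765 = 47/153.
Target odds = 49.
Need L⁴ ≥ 49 ÷ (47/153) = 7497/47.
3⁴ = 81 < 7497/47 ≤ 256 = 4⁴, so L = 4.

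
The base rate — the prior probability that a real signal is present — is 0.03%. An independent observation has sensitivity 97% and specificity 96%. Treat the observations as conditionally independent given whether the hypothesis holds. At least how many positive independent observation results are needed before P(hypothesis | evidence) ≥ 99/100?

4

Prior odds = 0.0003/0.9997 = 3/9997.
False-positive rate = 1 − 0.96 = 0.04; likelihood ratio of a positive = 0.97/0.04 = 24.25.
Target posterior odds = 0.99/0.01 = 99.
Need (3/9997) × 24.25ⁿ ≥ 99, i.e. 24.25ⁿ ≥ 329901.
24.25³ = 912673/64 falls short of 329901 but 24.25⁴ = 88529281/256 reaches it, so n = 4.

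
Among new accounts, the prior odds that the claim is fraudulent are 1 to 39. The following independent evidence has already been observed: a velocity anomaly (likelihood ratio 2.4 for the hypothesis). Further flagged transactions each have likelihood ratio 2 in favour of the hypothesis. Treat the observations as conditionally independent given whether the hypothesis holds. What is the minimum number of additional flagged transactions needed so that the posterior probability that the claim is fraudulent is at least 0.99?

Prior odds = 1/39.
Bayes factor of the evidence already in hand = 2.4.
Odds after that evidence = (1/39) × 2.4 = 4/65.
Target odds = 0.99/0.01 = 99.
Need 2ⁿ ≥ 99 ÷ (4/65) = 1608.75.
2¹⁰ = 1024 falls short of 1608.75 but 2¹¹ = 2048 reaches it, so n = 11.

11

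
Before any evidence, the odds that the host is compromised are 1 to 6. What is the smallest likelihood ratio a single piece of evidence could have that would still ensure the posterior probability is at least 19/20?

Prior odds = 1/6.
Target odds = 0.95/0.05 = 19.
Required Bayes factor = 19 ÷ (1/6) = 114.

114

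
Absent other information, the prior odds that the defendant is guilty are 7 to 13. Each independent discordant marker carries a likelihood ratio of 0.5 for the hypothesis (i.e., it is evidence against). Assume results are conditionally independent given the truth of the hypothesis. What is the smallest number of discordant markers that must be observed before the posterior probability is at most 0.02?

5

Prior odds = 7/13.
Likelihood ratio per discordant marker = 0.5.
Target odds: 0.02 ÷ 0.98 = 1/49.
Need (7/13) × 0.5ⁿ ≤ 1/49, i.e. 0.5ⁿ ≤ 13/343.
0.5⁴ = 0.0625 is still above 13/343 but 0.5⁵ = 0.03125 is at or below it, so n = 5.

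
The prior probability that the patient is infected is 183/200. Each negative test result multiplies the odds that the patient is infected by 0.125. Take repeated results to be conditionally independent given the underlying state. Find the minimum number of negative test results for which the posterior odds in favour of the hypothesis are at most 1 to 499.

Prior odds = 0.915/0.085 = 183/17.
Likelihood ratio per negative test result = 0.125.
Target odds = 1/499.
Need (183/17) × 0.125ⁿ ≤ 1/499, i.e. 0.125ⁿ ≤ 17/91317.
0.125⁴ = 1/4096 is still above 17/91317 but 0.125⁵ = 1/32768 is at or below it, so n = 5.

5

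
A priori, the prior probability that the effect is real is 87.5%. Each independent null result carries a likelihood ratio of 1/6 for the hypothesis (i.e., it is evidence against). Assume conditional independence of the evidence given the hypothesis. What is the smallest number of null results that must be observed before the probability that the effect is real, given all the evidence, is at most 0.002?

5

Prior odds = 0.875/0.125 = 7.
Likelihood ratio per null result = 1/6.
Target odds: 0.002 ÷ 0.998 = 1/499.
Need 7 × (1/6)ⁿ ≤ 1/499, i.e. (1/6)ⁿ ≤ 1/3493.
(1/6)⁴ = 1/1296 is still above 1/3493 but (1/6)⁵ = 1/7776 is at or below it, so n = 5.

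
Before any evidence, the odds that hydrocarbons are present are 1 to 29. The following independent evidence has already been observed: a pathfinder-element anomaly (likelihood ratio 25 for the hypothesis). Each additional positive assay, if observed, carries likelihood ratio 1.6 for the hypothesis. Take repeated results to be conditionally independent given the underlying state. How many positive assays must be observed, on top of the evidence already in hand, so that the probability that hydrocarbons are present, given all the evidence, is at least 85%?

5

Prior odds = 1/29.
Bayes factor of the evidence already in hand = 25.
Odds after that evidence = (1/29) × 25 = 25/29.
Target odds = 0.85/0.15 = 17/3.
Need 1.6ⁿ ≥ 17/3 ÷ (25/29) = 493/75.
1.6⁴ = 6.5536 falls short of 493/75 but 1.6⁵ = 10.48576 reaches it, so n = 5.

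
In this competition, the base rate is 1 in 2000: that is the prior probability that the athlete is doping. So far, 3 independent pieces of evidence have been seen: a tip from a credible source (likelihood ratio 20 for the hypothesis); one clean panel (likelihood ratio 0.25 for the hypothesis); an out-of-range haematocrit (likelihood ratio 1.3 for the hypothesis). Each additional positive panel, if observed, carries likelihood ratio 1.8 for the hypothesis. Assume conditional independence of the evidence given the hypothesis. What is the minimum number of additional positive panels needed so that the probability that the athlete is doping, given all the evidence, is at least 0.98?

Prior odds = 0.0005/0.9995 = 1/1999.
Combined Bayes factor of the evidence already in hand = 20 × 0.25 × 1.3 = 6.5.
Odds after that evidence = (1/1999) × 6.5 = 13/3998.
Target odds = 0.98/0.02 = 49.
Need 1.8ⁿ ≥ 49 ÷ (13/3998) = 195902/13.
1.8¹⁶ ≈12144 falls short of 195902/13 but 1.8¹⁷ ≈21859.1 reaches it, so n = 17.

17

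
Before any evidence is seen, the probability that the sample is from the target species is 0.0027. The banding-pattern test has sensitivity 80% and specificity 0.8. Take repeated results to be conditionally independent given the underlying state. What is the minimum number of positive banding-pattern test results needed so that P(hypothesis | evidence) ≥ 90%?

6

Prior odds: 0.0027 ÷ 0.9973 = 27/9973.
False-positive rate = 1 − 0.8 = 0.2; likelihood ratio of a positive = 0.8/0.2 = 4.
Target odds: 0.9 ÷ 0.1 = 9.
Need (27/9973) × 4ⁿ ≥ 9, i.e. 4ⁿ ≥ 9973/3.
4⁵ = 1024 falls short of 9973/3 but 4⁶ = 4096 reaches it, so n = 6.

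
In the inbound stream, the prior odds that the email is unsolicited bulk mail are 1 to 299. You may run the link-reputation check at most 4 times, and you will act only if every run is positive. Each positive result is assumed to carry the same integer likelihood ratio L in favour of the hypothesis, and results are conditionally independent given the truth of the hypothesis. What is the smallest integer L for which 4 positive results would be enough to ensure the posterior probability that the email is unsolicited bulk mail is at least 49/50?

Prior odds = 1/299.
Target odds = 0.98/0.02 = 49.
Need L⁴ ≥ 49 ÷ (1/299) = 14651.
11⁴ = 14641 < 14651 ≤ 20736 = 12⁴, so L = 12.

12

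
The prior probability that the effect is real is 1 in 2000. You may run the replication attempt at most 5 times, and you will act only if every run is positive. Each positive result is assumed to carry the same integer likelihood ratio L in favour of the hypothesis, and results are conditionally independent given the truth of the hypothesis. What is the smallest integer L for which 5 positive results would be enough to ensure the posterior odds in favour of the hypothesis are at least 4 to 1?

7

Prior odds = 0.0005/0.9995 = 1/1999.
Target odds = 4.
Need L⁵ ≥ 4 ÷ (1/1999) = 7996.
6⁵ = 7776 < 7996 ≤ 16807 = 7⁵, so L = 7.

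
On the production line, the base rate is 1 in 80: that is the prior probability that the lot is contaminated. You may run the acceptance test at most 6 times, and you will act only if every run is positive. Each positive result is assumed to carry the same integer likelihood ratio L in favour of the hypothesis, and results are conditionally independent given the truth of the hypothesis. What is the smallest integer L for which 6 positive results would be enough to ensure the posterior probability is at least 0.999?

Prior odds = 0.0125/0.9875 = 1/79.
Target odds = 0.999/0.001 = 999.
Need L⁶ ≥ 999 ÷ (1/79) = 78921.
6⁶ = 46656 < 78921 ≤ 117649 = 7⁶, so L = 7.

7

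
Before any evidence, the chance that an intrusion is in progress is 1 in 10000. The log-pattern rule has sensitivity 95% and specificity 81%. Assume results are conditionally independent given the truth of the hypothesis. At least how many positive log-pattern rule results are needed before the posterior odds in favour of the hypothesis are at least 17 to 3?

7

Prior odds = 0.0001/0.9999 = 1/9999.
False-positive rate = 1 − 0.81 = 0.19; likelihood ratio of a positive = 0.95/0.19 = 5.
Target odds = 17/3.
Need (1/9999) × 5ⁿ ≥ 17/3, i.e. 5ⁿ ≥ 56661.
5⁶ = 15625 falls short of 56661 but 5⁷ = 78125 reaches it, so n = 7.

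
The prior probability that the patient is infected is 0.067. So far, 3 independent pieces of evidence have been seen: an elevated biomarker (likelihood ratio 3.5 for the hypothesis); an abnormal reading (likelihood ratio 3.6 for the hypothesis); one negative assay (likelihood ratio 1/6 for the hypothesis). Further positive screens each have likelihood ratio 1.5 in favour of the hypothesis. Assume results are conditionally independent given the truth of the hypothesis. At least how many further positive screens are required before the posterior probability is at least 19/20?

Prior odds = 0.067/0.933 = 67/933.
Combined Bayes factor of the evidence already in hand = 3.5 × 3.6 × (1/6) = 2.1.
Odds after that evidence = (67/933) × 2.1 = 469/3110.
Target odds = 0.95/0.05 = 19.
Need 1.5ⁿ ≥ 19 ÷ (469/3110) = 59090/469.
1.5¹¹ = 177147/2048 falls short of 59090/469 but 1.5¹² = 531441/4096 reaches it, so n = 12.

12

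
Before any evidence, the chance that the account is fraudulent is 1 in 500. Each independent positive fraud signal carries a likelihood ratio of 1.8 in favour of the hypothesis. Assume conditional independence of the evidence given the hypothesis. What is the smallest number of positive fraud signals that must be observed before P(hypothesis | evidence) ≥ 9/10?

Prior odds: 0.002 ÷ 0.998 = 1/499.
Likelihood ratio per positive fraud signal = 1.8.
Target odds: 0.9 ÷ 0.1 = 9.
Require 1.8ⁿ ≥ 9 ÷ (1/499) = 4491.
1.8¹⁴ ≈3748.13 falls short of 4491 but 1.8¹⁵ ≈6746.64 reaches it, so n = 15.

15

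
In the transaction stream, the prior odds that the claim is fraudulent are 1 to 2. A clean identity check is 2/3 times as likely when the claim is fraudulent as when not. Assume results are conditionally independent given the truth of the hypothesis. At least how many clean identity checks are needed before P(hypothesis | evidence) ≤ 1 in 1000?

Prior odds = 0.5.
Likelihood ratio per clean identity check = 2/3.
Target odds: 0.001 ÷ 0.999 = 1/999.
Require (2/3)ⁿ ≤ 1/999 ÷ 0.5 = 2/999.
(2/3)¹⁵ = 32768/14348907 is still above 2/999 but (2/3)¹⁶ = 65536/43046721 is at or below it, so n = 16.

16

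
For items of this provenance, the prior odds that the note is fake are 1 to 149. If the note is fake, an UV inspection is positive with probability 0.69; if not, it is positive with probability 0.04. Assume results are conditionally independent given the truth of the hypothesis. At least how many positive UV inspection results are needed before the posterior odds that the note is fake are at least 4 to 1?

Prior odds = 1/149.
Likelihood ratio of a positive = 0.69/0.04 = 17.25.
Target odds = 4.
Require 17.25ⁿ ≥ 4 ÷ (1/149) = 596.
17.25² = 297.5625 falls short of 596 but 17.25³ = 5132.953125 reaches it, so n = 3.

3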